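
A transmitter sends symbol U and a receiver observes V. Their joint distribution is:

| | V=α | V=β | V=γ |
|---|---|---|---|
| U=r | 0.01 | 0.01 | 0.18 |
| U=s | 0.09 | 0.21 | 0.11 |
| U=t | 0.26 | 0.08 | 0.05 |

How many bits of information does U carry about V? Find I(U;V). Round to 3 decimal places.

0.376 bits

Marginals: p(U) = (0.2000, 0.4100, 0.3900), p(V) = (0.3600, 0.3000, 0.3400).
I(U;V) = Σ p(x,y)·log₂[p(x,y)/(p(x)p(y))].
  (r,α): 0.01·log₂(0.1389) = -0.0285
  (r,β): 0.01·log₂(0.1667) = -0.0258
  (r,γ): 0.18·log₂(2.6471) = 0.2528
  (s,α): 0.09·log₂(0.6098) = -0.0642
  (s,β): 0.21·log₂(1.7073) = 0.1621
  (s,γ): 0.11·log₂(0.7891) = -0.0376
  (t,α): 0.26·log₂(1.8519) = 0.2311
  (t,β): 0.08·log₂(0.6838) = -0.0439
  (t,γ): 0.05·log₂(0.3771) = -0.0704
Sum = 0.376 bits.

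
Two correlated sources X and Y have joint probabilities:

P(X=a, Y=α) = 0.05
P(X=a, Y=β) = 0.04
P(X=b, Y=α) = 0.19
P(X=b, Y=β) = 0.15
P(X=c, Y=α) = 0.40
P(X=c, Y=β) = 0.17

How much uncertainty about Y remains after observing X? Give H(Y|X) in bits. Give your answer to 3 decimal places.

Marginals: p(X) = (0.0900, 0.3400, 0.5700), p(Y) = (0.6400, 0.3600).
H(Y|X) = Σ p(X) · H(Y|X=·).
  X=a: p=0.0900, H(Y|X=a) = 0.9911
  X=b: p=0.3400, H(Y|X=b) = 0.9900
  X=c: p=0.5700, H(Y|X=c) = 0.8791
Weighted sum = 0.927 bits.

0.927 bits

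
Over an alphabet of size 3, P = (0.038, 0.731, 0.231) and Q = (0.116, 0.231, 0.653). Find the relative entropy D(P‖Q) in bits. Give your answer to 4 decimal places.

D(P‖Q) = Σ p·log₂(p/q).
  0.038·log₂(0.038/0.116) = -0.06118
  0.731·log₂(0.731/0.231) = 1.21491
  0.231·log₂(0.231/0.653) = -0.34631
D(P‖Q) = 0.8074 bits.

0.8074 bits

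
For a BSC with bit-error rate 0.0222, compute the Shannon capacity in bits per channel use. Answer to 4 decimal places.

Binary symmetric channel: C = 1 − h₂(ε) where h₂ is the binary entropy function.
h₂(0.0222) = −0.0222·log₂0.0222 − 0.9778·log₂0.9778 = 0.1536.
C = 1 − 0.1536 = 0.8464 bits per channel use.

0.8464 bits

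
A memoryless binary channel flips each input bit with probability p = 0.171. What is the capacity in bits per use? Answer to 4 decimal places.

Binary symmetric channel: C = 1 − h₂(ε) where h₂ is the binary entropy function.
h₂(0.171) = −0.171·log₂0.171 − 0.829·log₂0.829 = 0.6600.
C = 1 − 0.6600 = 0.3400 bits per channel use.

0.3400 bits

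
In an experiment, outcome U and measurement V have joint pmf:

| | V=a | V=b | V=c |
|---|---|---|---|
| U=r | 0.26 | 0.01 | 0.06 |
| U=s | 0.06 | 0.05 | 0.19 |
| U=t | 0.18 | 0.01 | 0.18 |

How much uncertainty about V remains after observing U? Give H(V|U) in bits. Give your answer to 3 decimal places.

1.108 bits

Marginals: p(U) = (0.3300, 0.3000, 0.3700), p(V) = (0.5000, 0.0700, 0.4300).
H(V|U) = Σ p(U) · H(V|U=·).
  U=r: p=0.3300, H(V|U=r) = 0.8710
  U=s: p=0.3000, H(V|U=s) = 1.3126
  U=t: p=0.3700, H(V|U=t) = 1.1522
Weighted sum = 1.108 bits.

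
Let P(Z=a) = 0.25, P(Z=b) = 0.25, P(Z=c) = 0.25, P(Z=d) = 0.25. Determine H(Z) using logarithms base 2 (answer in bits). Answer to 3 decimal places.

2.000 bits

H(Z) = −Σ p·log₂ p.
  −(0.25)·log₂(0.25) = 0.5000
  −(0.25)·log₂(0.25) = 0.5000
  −(0.25)·log₂(0.25) = 0.5000
  −(0.25)·log₂(0.25) = 0.5000
Sum: 0.5000 + 0.5000 + 0.5000 + 0.5000 = 2.000 bits.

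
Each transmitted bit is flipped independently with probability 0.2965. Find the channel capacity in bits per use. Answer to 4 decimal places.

0.1230 bits

Binary symmetric channel: C = 1 − h₂(ε) where h₂ is the binary entropy function.
h₂(0.2965) = −0.2965·log₂0.2965 − 0.7035·log₂0.7035 = 0.8770.
C = 1 − 0.8770 = 0.1230 bits per channel use.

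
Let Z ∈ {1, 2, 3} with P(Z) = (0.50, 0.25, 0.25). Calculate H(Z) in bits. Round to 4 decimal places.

1.5000 bits

H(Z) = −Σ p·log₂ p.
  −(0.50)·log₂(0.50) = 0.50000
  −(0.25)·log₂(0.25) = 0.50000
  −(0.25)·log₂(0.25) = 0.50000
Sum: 0.50000 + 0.50000 + 0.50000 = 1.5000 bits.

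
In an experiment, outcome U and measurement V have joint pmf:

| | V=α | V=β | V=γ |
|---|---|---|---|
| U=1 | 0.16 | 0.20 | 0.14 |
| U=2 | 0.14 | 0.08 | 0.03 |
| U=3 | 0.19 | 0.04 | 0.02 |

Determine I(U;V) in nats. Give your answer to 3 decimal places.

Marginals: p(U) = (0.5000, 0.2500, 0.2500), p(V) = (0.4900, 0.3200, 0.1900).
I(U;V) = H(U) + H(V) − H(U,V).
H(U) = 1.0397, H(V) = 1.0297, H(U,V) = 1.9954.
I(U;V) = 1.0397 + 1.0297 − 1.9954 = 0.074 nats.

0.074 nats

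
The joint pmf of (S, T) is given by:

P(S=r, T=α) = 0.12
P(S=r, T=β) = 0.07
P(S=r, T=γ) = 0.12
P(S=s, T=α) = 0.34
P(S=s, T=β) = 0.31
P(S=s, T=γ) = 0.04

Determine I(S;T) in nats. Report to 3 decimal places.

Marginals: p(S) = (0.3100, 0.6900), p(T) = (0.4600, 0.3800, 0.1600).
I(S;T) = H(S) + H(T) − H(S,T).
H(S) = 0.6191, H(T) = 1.0181, H(S,T) = 1.5536.
I(S;T) = 0.6191 + 1.0181 − 1.5536 = 0.084 nats.

0.084 nats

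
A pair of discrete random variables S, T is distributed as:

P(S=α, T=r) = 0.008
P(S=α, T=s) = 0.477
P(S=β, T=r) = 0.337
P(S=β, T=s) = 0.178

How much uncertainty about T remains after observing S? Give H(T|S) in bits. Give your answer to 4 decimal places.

Chain rule: H(T|S) = H(S,T) − H(S).
Marginals: p(S) = (0.4850, 0.5150), p(T) = (0.3450, 0.6550).
H(S,T) = 1.5372 bits; H(S) = 0.9994 bits.
H(T|S) = 1.5372 − 0.9994 = 0.5378 bits.

0.5378 bits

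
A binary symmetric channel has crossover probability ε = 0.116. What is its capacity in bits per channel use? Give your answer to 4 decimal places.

0.4822 bits

Binary symmetric channel: C = 1 − h₂(ε) where h₂ is the binary entropy function.
h₂(0.116) = −0.116·log₂0.116 − 0.884·log₂0.884 = 0.5178.
C = 1 − 0.5178 = 0.4822 bits per channel use.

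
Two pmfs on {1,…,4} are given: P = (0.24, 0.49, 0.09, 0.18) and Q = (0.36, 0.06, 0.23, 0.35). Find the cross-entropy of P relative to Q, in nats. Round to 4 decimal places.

1.9450 nats

H(P,Q) = −Σ p·ln q.
  −0.24·ln(0.36) = 0.24520
  −0.49·ln(0.06) = 1.37857
  −0.09·ln(0.23) = 0.13227
  −0.18·ln(0.35) = 0.18897
H(P,Q) = 1.9450 nats.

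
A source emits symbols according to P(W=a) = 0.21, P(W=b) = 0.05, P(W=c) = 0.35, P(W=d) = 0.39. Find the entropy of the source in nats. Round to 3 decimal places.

H(W) = −Σ p·ln p.
  −(0.21)·ln(0.21) = 0.3277
  −(0.05)·ln(0.05) = 0.1498
  −(0.35)·ln(0.35) = 0.3674
  −(0.39)·ln(0.39) = 0.3672
Sum: 0.3277 + 0.1498 + 0.3674 + 0.3672 = 1.212 nats.

1.212 nats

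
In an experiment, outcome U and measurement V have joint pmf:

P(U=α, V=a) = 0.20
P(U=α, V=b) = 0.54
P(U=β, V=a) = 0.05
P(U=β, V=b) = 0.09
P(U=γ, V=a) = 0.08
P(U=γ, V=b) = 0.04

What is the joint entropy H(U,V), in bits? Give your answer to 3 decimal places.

1.950 bits

H(U,V) = −Σ p(x,y)·log₂ p(x,y) over all 6 cells.
  cell (α,a): −0.20·log₂0.20 = 0.4644
  cell (α,b): −0.54·log₂0.54 = 0.4800
  cell (β,a): −0.05·log₂0.05 = 0.2161
  cell (β,b): −0.09·log₂0.09 = 0.3127
  cell (γ,a): −0.08·log₂0.08 = 0.2915
  cell (γ,b): −0.04·log₂0.04 = 0.1858
Sum = 1.950 bits.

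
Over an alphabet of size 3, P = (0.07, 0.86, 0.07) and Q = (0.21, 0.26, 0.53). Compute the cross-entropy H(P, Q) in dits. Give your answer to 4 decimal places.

0.5699 dits

H(P,Q) = −Σ p·log₁₀ q.
  −0.07·log₁₀(0.21) = 0.04744
  −0.86·log₁₀(0.26) = 0.50312
  −0.07·log₁₀(0.53) = 0.01930
H(P,Q) = 0.5699 dits.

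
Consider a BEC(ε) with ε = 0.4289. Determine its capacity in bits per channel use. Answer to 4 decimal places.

0.5711 bits

Binary erasure channel: capacity C = 1 − ε.
C = 1 − 0.4289 = 0.5711 bits per channel use.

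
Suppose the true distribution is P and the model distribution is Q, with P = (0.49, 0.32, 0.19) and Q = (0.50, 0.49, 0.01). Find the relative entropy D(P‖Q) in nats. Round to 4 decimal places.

0.4132 nats

D(P‖Q) = Σ p·ln(p/q).
  0.49·ln(0.49/0.50) = -0.00990
  0.32·ln(0.32/0.49) = -0.13635
  0.19·ln(0.19/0.01) = 0.55944
D(P‖Q) = 0.4132 nats.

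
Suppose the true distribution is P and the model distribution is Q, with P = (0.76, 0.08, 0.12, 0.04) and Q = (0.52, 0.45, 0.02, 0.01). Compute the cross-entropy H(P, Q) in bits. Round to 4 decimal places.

1.7522 bits

H(P,Q) = −Σ p·log₂ q.
  −0.76·log₂(0.52) = 0.71700
  −0.08·log₂(0.45) = 0.09216
  −0.12·log₂(0.02) = 0.67726
  −0.04·log₂(0.01) = 0.26575
H(P,Q) = 1.7522 bits.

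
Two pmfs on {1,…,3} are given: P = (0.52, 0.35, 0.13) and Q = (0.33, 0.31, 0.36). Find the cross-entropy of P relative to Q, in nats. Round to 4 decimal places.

H(P,Q) = −Σ p·ln q.
  −0.52·ln(0.33) = 0.57650
  −0.35·ln(0.31) = 0.40991
  −0.13·ln(0.36) = 0.13281
H(P,Q) = 1.1192 nats.

1.1192 nats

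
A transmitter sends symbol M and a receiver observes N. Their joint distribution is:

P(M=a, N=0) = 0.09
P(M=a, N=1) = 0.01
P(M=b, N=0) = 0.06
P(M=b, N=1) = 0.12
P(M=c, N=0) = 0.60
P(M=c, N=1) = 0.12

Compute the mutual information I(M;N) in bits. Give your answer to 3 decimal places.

0.131 bits

Marginals: p(M) = (0.1000, 0.1800, 0.7200), p(N) = (0.7500, 0.2500).
I(M;N) = H(M) + H(N) − H(M,N).
H(M) = 1.1187, H(N) = 0.8113, H(M,N) = 1.7989.
I(M;N) = 1.1187 + 0.8113 − 1.7989 = 0.131 bits.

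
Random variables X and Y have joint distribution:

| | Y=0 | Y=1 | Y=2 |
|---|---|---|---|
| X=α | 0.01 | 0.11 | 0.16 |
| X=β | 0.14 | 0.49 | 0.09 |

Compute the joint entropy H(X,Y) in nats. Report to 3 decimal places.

H(X,Y) = −Σ p(x,y)·ln p(x,y) over all 6 cells.
  cell (α,0): −0.01·ln0.01 = 0.0461
  cell (α,1): −0.11·ln0.11 = 0.2428
  cell (α,2): −0.16·ln0.16 = 0.2932
  cell (β,0): −0.14·ln0.14 = 0.2753
  cell (β,1): −0.49·ln0.49 = 0.3495
  cell (β,2): −0.09·ln0.09 = 0.2167
Sum = 1.424 nats.

1.424 nats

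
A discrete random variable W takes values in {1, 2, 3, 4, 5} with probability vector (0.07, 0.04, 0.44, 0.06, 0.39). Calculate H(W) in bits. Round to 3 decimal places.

1.749 bits

H(W) = −Σ p·log₂ p.
  −(0.07)·log₂(0.07) = 0.2686
  −(0.04)·log₂(0.04) = 0.1858
  −(0.44)·log₂(0.44) = 0.5211
  −(0.06)·log₂(0.06) = 0.2435
  −(0.39)·log₂(0.39) = 0.5298
Sum: 0.2686 + 0.1858 + 0.5211 + 0.2435 + 0.5298 = 1.749 bits.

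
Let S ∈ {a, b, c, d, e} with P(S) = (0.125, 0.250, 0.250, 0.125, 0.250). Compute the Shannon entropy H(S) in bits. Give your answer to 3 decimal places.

2.250 bits

H(S) = −Σ p·log₂ p.
  −(0.125)·log₂(0.125) = 0.3750
  −(0.250)·log₂(0.250) = 0.5000
  −(0.250)·log₂(0.250) = 0.5000
  −(0.125)·log₂(0.125) = 0.3750
  −(0.250)·log₂(0.250) = 0.5000
Sum: 0.3750 + 0.5000 + 0.5000 + 0.3750 + 0.5000 = 2.250 bits.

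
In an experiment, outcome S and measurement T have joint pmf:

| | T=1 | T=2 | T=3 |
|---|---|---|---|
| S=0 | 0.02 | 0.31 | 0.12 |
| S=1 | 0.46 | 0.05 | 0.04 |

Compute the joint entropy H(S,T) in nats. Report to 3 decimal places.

H(S,T) = −Σ p(x,y)·ln p(x,y) over all 6 cells.
  cell (0,1): −0.02·ln0.02 = 0.0782
  cell (0,2): −0.31·ln0.31 = 0.3631
  cell (0,3): −0.12·ln0.12 = 0.2544
  cell (1,1): −0.46·ln0.46 = 0.3572
  cell (1,2): −0.05·ln0.05 = 0.1498
  cell (1,3): −0.04·ln0.04 = 0.1288
Sum = 1.331 nats.

1.331 nats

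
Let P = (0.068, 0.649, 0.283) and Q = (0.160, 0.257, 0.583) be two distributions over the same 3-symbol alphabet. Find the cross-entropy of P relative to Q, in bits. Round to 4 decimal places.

1.6722 bits

H(P,Q) = −Σ p·log₂ q.
  −0.068·log₂(0.160) = 0.17978
  −0.649·log₂(0.257) = 1.27214
  −0.283·log₂(0.583) = 0.22030
H(P,Q) = 1.6722 bits.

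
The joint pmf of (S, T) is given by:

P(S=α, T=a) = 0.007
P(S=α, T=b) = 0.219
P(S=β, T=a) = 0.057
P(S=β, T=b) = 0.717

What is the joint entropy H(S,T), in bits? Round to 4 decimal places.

1.1096 bits

H(S,T) = −Σ p(x,y)·log₂ p(x,y) over all 4 cells.
  cell (α,a): −0.007·log₂0.007 = 0.05011
  cell (α,b): −0.219·log₂0.219 = 0.47983
  cell (β,a): −0.057·log₂0.057 = 0.23557
  cell (β,b): −0.717·log₂0.717 = 0.34413
Sum = 1.1096 bits.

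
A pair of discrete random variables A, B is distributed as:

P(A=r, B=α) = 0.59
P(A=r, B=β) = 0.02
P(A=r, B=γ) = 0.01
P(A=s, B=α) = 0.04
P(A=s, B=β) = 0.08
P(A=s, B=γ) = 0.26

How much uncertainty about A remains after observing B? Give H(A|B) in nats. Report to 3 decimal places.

Chain rule: H(A|B) = H(A,B) − H(B).
Marginals: p(A) = (0.6200, 0.3800), p(B) = (0.6300, 0.1000, 0.2700).
H(A,B) = 1.1166 nats; H(B) = 0.8749 nats.
H(A|B) = 1.1166 − 0.8749 = 0.242 nats.

0.242 nats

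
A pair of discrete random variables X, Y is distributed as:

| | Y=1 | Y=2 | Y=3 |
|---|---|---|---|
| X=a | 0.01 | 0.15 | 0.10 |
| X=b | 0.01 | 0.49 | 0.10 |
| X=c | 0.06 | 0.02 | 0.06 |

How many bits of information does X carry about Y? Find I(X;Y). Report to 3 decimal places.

0.225 bits

Marginals: p(X) = (0.2600, 0.6000, 0.1400), p(Y) = (0.0800, 0.6600, 0.2600).
I(X;Y) = Σ p(x,y)·log₂[p(x,y)/(p(x)p(y))].
  (a,1): 0.01·log₂(0.4808) = -0.0106
  (a,2): 0.15·log₂(0.8741) = -0.0291
  (a,3): 0.10·log₂(1.4793) = 0.0565
  (b,1): 0.01·log₂(0.2083) = -0.0226
  (b,2): 0.49·log₂(1.2374) = 0.1506
  (b,3): 0.10·log₂(0.6410) = -0.0642
  (c,1): 0.06·log₂(5.3571) = 0.1453
  (c,2): 0.02·log₂(0.2165) = -0.0442
  (c,3): 0.06·log₂(1.6484) = 0.0433
Sum = 0.225 bits.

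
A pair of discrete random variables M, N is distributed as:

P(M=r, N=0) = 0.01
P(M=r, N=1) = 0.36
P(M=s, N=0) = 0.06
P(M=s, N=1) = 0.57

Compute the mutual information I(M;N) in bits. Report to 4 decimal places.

0.0138 bits

Marginals: p(M) = (0.3700, 0.6300), p(N) = (0.0700, 0.9300).
I(M;N) = H(M) + H(N) − H(M,N).
H(M) = 0.9507, H(N) = 0.3659, H(M,N) = 1.3028.
I(M;N) = 0.9507 + 0.3659 − 1.3028 = 0.0138 bits.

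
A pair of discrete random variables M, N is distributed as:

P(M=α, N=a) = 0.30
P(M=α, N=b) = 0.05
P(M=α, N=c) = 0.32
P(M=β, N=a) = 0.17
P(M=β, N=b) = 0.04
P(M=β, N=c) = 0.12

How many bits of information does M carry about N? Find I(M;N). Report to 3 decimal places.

0.010 bits

Marginals: p(M) = (0.6700, 0.3300), p(N) = (0.4700, 0.0900, 0.4400).
I(M;N) = H(M) + H(N) − H(M,N).
H(M) = 0.9149, H(N) = 1.3458, H(M,N) = 2.2506.
I(M;N) = 0.9149 + 1.3458 − 2.2506 = 0.010 bits.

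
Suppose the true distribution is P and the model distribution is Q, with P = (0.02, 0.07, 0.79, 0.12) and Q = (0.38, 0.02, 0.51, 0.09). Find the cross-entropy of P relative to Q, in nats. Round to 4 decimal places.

H(P,Q) = −Σ p·ln q.
  −0.02·ln(0.38) = 0.01935
  −0.07·ln(0.02) = 0.27384
  −0.79·ln(0.51) = 0.53194
  −0.12·ln(0.09) = 0.28895
H(P,Q) = 1.1141 nats.

1.1141 nats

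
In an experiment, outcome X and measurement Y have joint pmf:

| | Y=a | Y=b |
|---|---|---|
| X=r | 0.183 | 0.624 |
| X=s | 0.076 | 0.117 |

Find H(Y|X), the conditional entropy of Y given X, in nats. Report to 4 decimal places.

Marginals: p(X) = (0.8070, 0.1930), p(Y) = (0.2590, 0.7410).
H(Y|X) = Σ p(X) · H(Y|X=·).
  X=r: p=0.8070, H(Y|X=r) = 0.5353
  X=s: p=0.1930, H(Y|X=s) = 0.6704
Weighted sum = 0.5614 nats.

0.5614 nats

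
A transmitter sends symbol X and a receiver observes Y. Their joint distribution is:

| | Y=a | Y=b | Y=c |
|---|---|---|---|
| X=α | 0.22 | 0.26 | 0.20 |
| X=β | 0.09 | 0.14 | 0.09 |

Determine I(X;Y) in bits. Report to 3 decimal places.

0.002 bits

Marginals: p(X) = (0.6800, 0.3200), p(Y) = (0.3100, 0.4000, 0.2900).
I(X;Y) = Σ p(x,y)·log₂[p(x,y)/(p(x)p(y))].
  (α,a): 0.22·log₂(1.0436) = 0.0136
  (α,b): 0.26·log₂(0.9559) = -0.0169
  (α,c): 0.20·log₂(1.0142) = 0.0041
  (β,a): 0.09·log₂(0.9073) = -0.0126
  (β,b): 0.14·log₂(1.0938) = 0.0181
  (β,c): 0.09·log₂(0.9698) = -0.0040
Sum = 0.002 bits.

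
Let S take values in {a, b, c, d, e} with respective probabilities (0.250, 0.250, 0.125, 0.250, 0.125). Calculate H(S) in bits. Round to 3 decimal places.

2.250 bits

H(S) = −Σ p·log₂ p.
  −(0.250)·log₂(0.250) = 0.5000
  −(0.250)·log₂(0.250) = 0.5000
  −(0.125)·log₂(0.125) = 0.3750
  −(0.250)·log₂(0.250) = 0.5000
  −(0.125)·log₂(0.125) = 0.3750
Sum: 0.5000 + 0.5000 + 0.3750 + 0.5000 + 0.3750 = 2.250 bits.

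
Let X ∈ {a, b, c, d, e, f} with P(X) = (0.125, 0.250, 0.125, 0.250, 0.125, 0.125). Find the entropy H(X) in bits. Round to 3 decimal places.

2.500 bits

H(X) = −Σ p·log₂ p.
  −(0.125)·log₂(0.125) = 0.3750
  −(0.250)·log₂(0.250) = 0.5000
  −(0.125)·log₂(0.125) = 0.3750
  −(0.250)·log₂(0.250) = 0.5000
  −(0.125)·log₂(0.125) = 0.3750
  −(0.125)·log₂(0.125) = 0.3750
Sum: 0.3750 + 0.5000 + 0.3750 + 0.5000 + 0.3750 + 0.3750 = 2.500 bits.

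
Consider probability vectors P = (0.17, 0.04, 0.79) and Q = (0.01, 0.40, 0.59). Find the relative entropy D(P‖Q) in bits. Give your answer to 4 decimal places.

0.8947 bits

D(P‖Q) = Σ p·log₂(p/q).
  0.17·log₂(0.17/0.01) = 0.69487
  0.04·log₂(0.04/0.40) = -0.13288
  0.79·log₂(0.79/0.59) = 0.33270
D(P‖Q) = 0.8947 bits.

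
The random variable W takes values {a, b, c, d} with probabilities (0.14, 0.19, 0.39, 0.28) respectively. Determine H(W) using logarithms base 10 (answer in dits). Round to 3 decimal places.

0.571 dits

H(W) = −Σ p·log₁₀ p.
  −(0.14)·log₁₀(0.14) = 0.1195
  −(0.19)·log₁₀(0.19) = 0.1370
  −(0.39)·log₁₀(0.39) = 0.1595
  −(0.28)·log₁₀(0.28) = 0.1548
Sum: 0.1195 + 0.1370 + 0.1595 + 0.1548 = 0.571 dits.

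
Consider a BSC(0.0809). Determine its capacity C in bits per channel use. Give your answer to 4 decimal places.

Binary symmetric channel: C = 1 − h₂(ε) where h₂ is the binary entropy function.
h₂(0.0809) = −0.0809·log₂0.0809 − 0.9191·log₂0.9191 = 0.4053.
C = 1 − 0.4053 = 0.5947 bits per channel use.

0.5947 bits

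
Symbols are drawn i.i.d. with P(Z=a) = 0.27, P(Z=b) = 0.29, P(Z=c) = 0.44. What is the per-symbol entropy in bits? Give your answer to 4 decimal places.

H(Z) = −Σ p·log₂ p.
  −(0.27)·log₂(0.27) = 0.51002
  −(0.29)·log₂(0.29) = 0.51790
  −(0.44)·log₂(0.44) = 0.52115
Sum: 0.51002 + 0.51790 + 0.52115 = 1.5491 bits.

1.5491 bits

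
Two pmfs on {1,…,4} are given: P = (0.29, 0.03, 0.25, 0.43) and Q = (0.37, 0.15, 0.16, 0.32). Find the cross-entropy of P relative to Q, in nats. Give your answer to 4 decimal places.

1.2933 nats

H(P,Q) = −Σ p·ln q.
  −0.29·ln(0.37) = 0.28833
  −0.03·ln(0.15) = 0.05691
  −0.25·ln(0.16) = 0.45815
  −0.43·ln(0.32) = 0.48996
H(P,Q) = 1.2933 nats.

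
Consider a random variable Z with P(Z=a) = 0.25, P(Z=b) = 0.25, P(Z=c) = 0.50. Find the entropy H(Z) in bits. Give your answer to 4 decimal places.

1.5000 bits

H(Z) = −Σ p·log₂ p.
  −(0.25)·log₂(0.25) = 0.50000
  −(0.25)·log₂(0.25) = 0.50000
  −(0.50)·log₂(0.50) = 0.50000
Sum: 0.50000 + 0.50000 + 0.50000 = 1.5000 bits.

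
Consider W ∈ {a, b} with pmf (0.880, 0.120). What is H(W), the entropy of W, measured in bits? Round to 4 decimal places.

0.5294 bits

H(W) = −Σ p·log₂ p.
  −(0.880)·log₂(0.880) = 0.16229
  −(0.120)·log₂(0.120) = 0.36707
Sum: 0.16229 + 0.36707 = 0.5294 bits.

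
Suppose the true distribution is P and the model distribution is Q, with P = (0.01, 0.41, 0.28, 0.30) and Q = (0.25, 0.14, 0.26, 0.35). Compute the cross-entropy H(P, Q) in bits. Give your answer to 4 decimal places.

H(P,Q) = −Σ p·log₂ q.
  −0.01·log₂(0.25) = 0.02000
  −0.41·log₂(0.14) = 1.16297
  −0.28·log₂(0.26) = 0.54416
  −0.30·log₂(0.35) = 0.45437
H(P,Q) = 2.1815 bits.

2.1815 bits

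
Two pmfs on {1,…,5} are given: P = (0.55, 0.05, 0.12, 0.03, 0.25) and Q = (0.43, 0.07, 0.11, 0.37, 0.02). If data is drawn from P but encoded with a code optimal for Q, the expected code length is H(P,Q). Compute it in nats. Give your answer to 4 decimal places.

1.8699 nats

H(P,Q) = −Σ p·ln q.
  −0.55·ln(0.43) = 0.46418
  −0.05·ln(0.07) = 0.13296
  −0.12·ln(0.11) = 0.26487
  −0.03·ln(0.37) = 0.02983
  −0.25·ln(0.02) = 0.97801
H(P,Q) = 1.8699 nats.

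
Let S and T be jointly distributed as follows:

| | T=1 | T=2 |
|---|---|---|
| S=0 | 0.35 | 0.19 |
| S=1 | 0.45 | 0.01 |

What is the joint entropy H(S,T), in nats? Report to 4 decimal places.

H(S,T) = −Σ p(x,y)·ln p(x,y) over all 4 cells.
  cell (0,1): −0.35·ln0.35 = 0.36744
  cell (0,2): −0.19·ln0.19 = 0.31554
  cell (1,1): −0.45·ln0.45 = 0.35933
  cell (1,2): −0.01·ln0.01 = 0.04605
Sum = 1.0884 nats.

1.0884 nats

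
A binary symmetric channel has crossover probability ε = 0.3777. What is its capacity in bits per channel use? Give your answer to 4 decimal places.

Binary symmetric channel: C = 1 − h₂(ε) where h₂ is the binary entropy function.
h₂(0.3777) = −0.3777·log₂0.3777 − 0.6223·log₂0.6223 = 0.9564.
C = 1 − 0.9564 = 0.0436 bits per channel use.

0.0436 bits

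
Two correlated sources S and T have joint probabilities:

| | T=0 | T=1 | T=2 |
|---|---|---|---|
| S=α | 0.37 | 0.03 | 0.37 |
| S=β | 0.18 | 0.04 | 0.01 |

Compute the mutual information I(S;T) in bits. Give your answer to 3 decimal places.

Marginals: p(S) = (0.7700, 0.2300), p(T) = (0.5500, 0.0700, 0.3800).
I(S;T) = Σ p(x,y)·log₂[p(x,y)/(p(x)p(y))].
  (α,0): 0.37·log₂(0.8737) = -0.0721
  (α,1): 0.03·log₂(0.5566) = -0.0254
  (α,2): 0.37·log₂(1.2645) = 0.1253
  (β,0): 0.18·log₂(1.4229) = 0.0916
  (β,1): 0.04·log₂(2.4845) = 0.0525
  (β,2): 0.01·log₂(0.1144) = -0.0313
Sum = 0.141 bits.

0.141 bits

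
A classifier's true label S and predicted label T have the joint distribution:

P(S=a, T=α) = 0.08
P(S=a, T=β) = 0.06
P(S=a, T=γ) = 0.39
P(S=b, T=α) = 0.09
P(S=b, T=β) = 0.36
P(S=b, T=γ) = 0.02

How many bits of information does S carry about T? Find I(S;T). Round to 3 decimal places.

0.464 bits

Marginals: p(S) = (0.5300, 0.4700), p(T) = (0.1700, 0.4200, 0.4100).
I(S;T) = H(S) + H(T) − H(S,T).
H(S) = 0.9974, H(T) = 1.4876, H(S,T) = 2.0210.
I(S;T) = 0.9974 + 1.4876 − 2.0210 = 0.464 bits.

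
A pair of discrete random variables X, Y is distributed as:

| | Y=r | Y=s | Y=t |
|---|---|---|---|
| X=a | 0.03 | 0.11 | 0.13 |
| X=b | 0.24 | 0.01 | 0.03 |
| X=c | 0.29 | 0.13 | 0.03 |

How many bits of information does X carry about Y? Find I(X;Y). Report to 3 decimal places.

0.317 bits

Marginals: p(X) = (0.2700, 0.2800, 0.4500), p(Y) = (0.5600, 0.2500, 0.1900).
I(X;Y) = Σ p(x,y)·log₂[p(x,y)/(p(x)p(y))].
  (a,r): 0.03·log₂(0.1984) = -0.0700
  (a,s): 0.11·log₂(1.6296) = 0.0775
  (a,t): 0.13·log₂(2.5341) = 0.1744
  (b,r): 0.24·log₂(1.5306) = 0.1474
  (b,s): 0.01·log₂(0.1429) = -0.0281
  (b,t): 0.03·log₂(0.5639) = -0.0248
  (c,r): 0.29·log₂(1.1508) = 0.0588
  (c,s): 0.13·log₂(1.1556) = 0.0271
  (c,t): 0.03·log₂(0.3509) = -0.0453
Sum = 0.317 bits.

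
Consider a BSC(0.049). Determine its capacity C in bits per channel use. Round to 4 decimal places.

0.7179 bits

Binary symmetric channel: C = 1 − h₂(ε) where h₂ is the binary entropy function.
h₂(0.049) = −0.049·log₂0.049 − 0.951·log₂0.951 = 0.2821.
C = 1 − 0.2821 = 0.7179 bits per channel use.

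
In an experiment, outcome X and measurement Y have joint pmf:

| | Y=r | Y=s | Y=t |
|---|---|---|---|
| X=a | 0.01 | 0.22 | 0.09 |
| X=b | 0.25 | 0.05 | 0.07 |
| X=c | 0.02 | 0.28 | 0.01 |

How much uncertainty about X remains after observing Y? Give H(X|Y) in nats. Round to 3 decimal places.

0.773 nats

Marginals: p(X) = (0.3200, 0.3700, 0.3100), p(Y) = (0.2800, 0.5500, 0.1700).
H(X|Y) = Σ p(Y) · H(X|Y=·).
  Y=r: p=0.2800, H(X|Y=r) = 0.4087
  Y=s: p=0.5500, H(X|Y=s) = 0.9282
  Y=t: p=0.1700, H(X|Y=t) = 0.8687
Weighted sum = 0.773 nats.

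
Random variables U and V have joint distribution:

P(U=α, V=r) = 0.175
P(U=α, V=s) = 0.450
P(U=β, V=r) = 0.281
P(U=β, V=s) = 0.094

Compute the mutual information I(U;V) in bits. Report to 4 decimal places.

0.1551 bits

Marginals: p(U) = (0.6250, 0.3750), p(V) = (0.4560, 0.5440).
I(U;V) = H(U) + H(V) − H(U,V).
H(U) = 0.9544, H(V) = 0.9944, H(U,V) = 1.7937.
I(U;V) = 0.9544 + 0.9944 − 1.7937 = 0.1551 bits.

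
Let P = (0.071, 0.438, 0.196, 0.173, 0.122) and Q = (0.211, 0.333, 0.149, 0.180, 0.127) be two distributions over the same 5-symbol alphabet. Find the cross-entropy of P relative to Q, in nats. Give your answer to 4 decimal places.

1.5137 nats

H(P,Q) = −Σ p·ln q.
  −0.071·ln(0.211) = 0.11047
  −0.438·ln(0.333) = 0.48163
  −0.196·ln(0.149) = 0.37315
  −0.173·ln(0.180) = 0.29666
  −0.122·ln(0.127) = 0.25176
H(P,Q) = 1.5137 nats.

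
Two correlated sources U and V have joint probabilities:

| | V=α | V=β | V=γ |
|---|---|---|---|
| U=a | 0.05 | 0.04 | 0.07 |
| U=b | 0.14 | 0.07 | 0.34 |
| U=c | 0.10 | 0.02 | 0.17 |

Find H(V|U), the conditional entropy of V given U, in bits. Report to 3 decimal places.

1.330 bits

Chain rule: H(V|U) = H(U,V) − H(U).
Marginals: p(U) = (0.1600, 0.5500, 0.2900), p(V) = (0.2900, 0.1300, 0.5800).
H(U,V) = 2.7449 bits; H(U) = 1.4153 bits.
H(V|U) = 2.7449 − 1.4153 = 1.330 bits.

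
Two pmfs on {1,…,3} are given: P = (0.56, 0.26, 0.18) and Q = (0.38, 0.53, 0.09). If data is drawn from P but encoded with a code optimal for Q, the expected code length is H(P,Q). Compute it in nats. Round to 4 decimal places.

H(P,Q) = −Σ p·ln q.
  −0.56·ln(0.38) = 0.54185
  −0.26·ln(0.53) = 0.16507
  −0.18·ln(0.09) = 0.43343
H(P,Q) = 1.1403 nats.

1.1403 nats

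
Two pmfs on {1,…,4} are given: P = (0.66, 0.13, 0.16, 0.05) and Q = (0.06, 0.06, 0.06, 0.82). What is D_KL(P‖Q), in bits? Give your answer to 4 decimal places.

2.4529 bits

D(P‖Q) = Σ p·log₂(p/q).
  0.66·log₂(0.66/0.06) = 2.28322
  0.13·log₂(0.13/0.06) = 0.14501
  0.16·log₂(0.16/0.06) = 0.22641
  0.05·log₂(0.05/0.82) = -0.20178
D(P‖Q) = 2.4529 bits.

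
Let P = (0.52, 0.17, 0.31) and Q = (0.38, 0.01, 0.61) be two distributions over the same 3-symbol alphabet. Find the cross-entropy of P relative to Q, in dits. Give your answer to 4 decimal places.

0.6251 dits

H(P,Q) = −Σ p·log₁₀ q.
  −0.52·log₁₀(0.38) = 0.21851
  −0.17·log₁₀(0.01) = 0.34000
  −0.31·log₁₀(0.61) = 0.06655
H(P,Q) = 0.6251 dits.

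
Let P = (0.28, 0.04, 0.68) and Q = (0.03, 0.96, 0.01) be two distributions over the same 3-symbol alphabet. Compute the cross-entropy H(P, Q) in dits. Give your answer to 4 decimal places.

1.7871 dits

H(P,Q) = −Σ p·log₁₀ q.
  −0.28·log₁₀(0.03) = 0.42641
  −0.04·log₁₀(0.96) = 0.00071
  −0.68·log₁₀(0.01) = 1.36000
H(P,Q) = 1.7871 dits.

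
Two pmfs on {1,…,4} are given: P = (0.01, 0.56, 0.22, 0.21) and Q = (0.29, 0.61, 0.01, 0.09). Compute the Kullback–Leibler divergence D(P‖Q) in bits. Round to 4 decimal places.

1.1201 bits

D(P‖Q) = Σ p·log₂(p/q).
  0.01·log₂(0.01/0.29) = -0.04858
  0.56·log₂(0.56/0.61) = -0.06909
  0.22·log₂(0.22/0.01) = 0.98107
  0.21·log₂(0.21/0.09) = 0.25670
D(P‖Q) = 1.1201 bits.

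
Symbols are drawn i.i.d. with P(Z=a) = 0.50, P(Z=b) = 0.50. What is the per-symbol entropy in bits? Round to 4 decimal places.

H(Z) = −Σ p·log₂ p.
  −(0.50)·log₂(0.50) = 0.50000
  −(0.50)·log₂(0.50) = 0.50000
Sum: 0.50000 + 0.50000 = 1.0000 bits.

1.0000 bits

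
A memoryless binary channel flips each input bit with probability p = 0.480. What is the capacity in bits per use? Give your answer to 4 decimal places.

Binary symmetric channel: C = 1 − h₂(ε) where h₂ is the binary entropy function.
h₂(0.480) = −0.480·log₂0.480 − 0.520·log₂0.520 = 0.9988.
C = 1 − 0.9988 = 0.0012 bits per channel use.

0.0012 bits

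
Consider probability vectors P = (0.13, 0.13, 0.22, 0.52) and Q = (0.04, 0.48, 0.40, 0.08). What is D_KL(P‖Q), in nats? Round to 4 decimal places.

D(P‖Q) = Σ p·ln(p/q).
  0.13·ln(0.13/0.04) = 0.15323
  0.13·ln(0.13/0.48) = -0.16981
  0.22·ln(0.22/0.40) = -0.13152
  0.52·ln(0.52/0.08) = 0.97334
D(P‖Q) = 0.8252 nats.

0.8252 nats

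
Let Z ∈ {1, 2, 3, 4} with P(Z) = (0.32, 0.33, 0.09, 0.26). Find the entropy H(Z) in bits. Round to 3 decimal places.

1.872 bits

H(Z) = −Σ p·log₂ p.
  −(0.32)·log₂(0.32) = 0.5260
  −(0.33)·log₂(0.33) = 0.5278
  −(0.09)·log₂(0.09) = 0.3127
  −(0.26)·log₂(0.26) = 0.5053
Sum: 0.5260 + 0.5278 + 0.3127 + 0.5053 = 1.872 bits.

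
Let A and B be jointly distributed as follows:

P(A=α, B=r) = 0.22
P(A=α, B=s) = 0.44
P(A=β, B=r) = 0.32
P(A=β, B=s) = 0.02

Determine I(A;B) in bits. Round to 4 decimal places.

0.2796 bits

Marginals: p(A) = (0.6600, 0.3400), p(B) = (0.5400, 0.4600).
I(A;B) = Σ p(x,y)·log₂[p(x,y)/(p(x)p(y))].
  (α,r): 0.22·log₂(0.6173) = -0.15312
  (α,s): 0.44·log₂(1.4493) = 0.23555
  (β,r): 0.32·log₂(1.7429) = 0.25648
  (β,s): 0.02·log₂(0.1279) = -0.05934
Sum = 0.2796 bits.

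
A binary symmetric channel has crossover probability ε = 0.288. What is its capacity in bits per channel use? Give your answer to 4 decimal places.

0.1339 bits

Binary symmetric channel: C = 1 − h₂(ε) where h₂ is the binary entropy function.
h₂(0.288) = −0.288·log₂0.288 − 0.712·log₂0.712 = 0.8661.
C = 1 − 0.8661 = 0.1339 bits per channel use.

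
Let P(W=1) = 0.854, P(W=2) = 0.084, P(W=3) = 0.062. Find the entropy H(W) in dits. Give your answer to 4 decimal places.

0.2238 dits

H(W) = −Σ p·log₁₀ p.
  −(0.854)·log₁₀(0.854) = 0.05853
  −(0.084)·log₁₀(0.084) = 0.09036
  −(0.062)·log₁₀(0.062) = 0.07487
Sum: 0.05853 + 0.09036 + 0.07487 = 0.2238 dits.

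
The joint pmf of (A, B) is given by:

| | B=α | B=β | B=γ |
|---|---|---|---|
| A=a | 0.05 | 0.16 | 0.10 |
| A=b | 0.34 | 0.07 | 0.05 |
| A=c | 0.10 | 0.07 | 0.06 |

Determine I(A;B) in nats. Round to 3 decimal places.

Marginals: p(A) = (0.3100, 0.4600, 0.2300), p(B) = (0.4900, 0.3000, 0.2100).
I(A;B) = H(A) + H(B) − H(A,B).
H(A) = 1.0583, H(B) = 1.0385, H(A,B) = 1.9612.
I(A;B) = 1.0583 + 1.0385 − 1.9612 = 0.136 nats.

0.136 nats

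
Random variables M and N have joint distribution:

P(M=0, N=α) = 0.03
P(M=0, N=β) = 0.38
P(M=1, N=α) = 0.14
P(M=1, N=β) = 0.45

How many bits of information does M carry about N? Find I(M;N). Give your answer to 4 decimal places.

0.0365 bits

Marginals: p(M) = (0.4100, 0.5900), p(N) = (0.1700, 0.8300).
I(M;N) = Σ p(x,y)·log₂[p(x,y)/(p(x)p(y))].
  (0,α): 0.03·log₂(0.4304) = -0.03649
  (0,β): 0.38·log₂(1.1167) = 0.06049
  (1,α): 0.14·log₂(1.3958) = 0.06735
  (1,β): 0.45·log₂(0.9189) = -0.05489
Sum = 0.0365 bits.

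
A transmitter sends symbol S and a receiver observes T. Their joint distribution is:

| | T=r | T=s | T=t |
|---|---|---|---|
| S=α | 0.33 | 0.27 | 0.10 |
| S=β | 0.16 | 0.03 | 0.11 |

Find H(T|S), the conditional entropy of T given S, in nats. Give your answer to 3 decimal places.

0.980 nats

Chain rule: H(T|S) = H(S,T) − H(S).
Marginals: p(S) = (0.7000, 0.3000), p(T) = (0.4900, 0.3000, 0.2100).
H(S,T) = 1.5908 nats; H(S) = 0.6109 nats.
H(T|S) = 1.5908 − 0.6109 = 0.980 nats.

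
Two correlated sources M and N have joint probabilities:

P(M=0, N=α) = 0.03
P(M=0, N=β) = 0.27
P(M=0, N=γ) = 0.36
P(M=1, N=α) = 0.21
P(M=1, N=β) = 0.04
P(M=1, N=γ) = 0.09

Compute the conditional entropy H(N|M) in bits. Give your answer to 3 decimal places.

1.239 bits

Chain rule: H(N|M) = H(M,N) − H(M).
Marginals: p(M) = (0.6600, 0.3400), p(N) = (0.2400, 0.3100, 0.4500).
H(M,N) = 2.1636 bits; H(M) = 0.9248 bits.
H(N|M) = 2.1636 − 0.9248 = 1.239 bits.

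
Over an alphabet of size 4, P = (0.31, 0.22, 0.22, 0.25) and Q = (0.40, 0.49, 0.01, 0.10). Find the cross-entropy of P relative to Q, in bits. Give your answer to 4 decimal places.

H(P,Q) = −Σ p·log₂ q.
  −0.31·log₂(0.40) = 0.40980
  −0.22·log₂(0.49) = 0.22641
  −0.22·log₂(0.01) = 1.46165
  −0.25·log₂(0.10) = 0.83048
H(P,Q) = 2.9283 bits.

2.9283 bits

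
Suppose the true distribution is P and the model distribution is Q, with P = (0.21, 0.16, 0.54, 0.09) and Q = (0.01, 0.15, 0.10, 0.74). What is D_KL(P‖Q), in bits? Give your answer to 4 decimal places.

D(P‖Q) = Σ p·log₂(p/q).
  0.21·log₂(0.21/0.01) = 0.92239
  0.16·log₂(0.16/0.15) = 0.01490
  0.54·log₂(0.54/0.10) = 1.31380
  0.09·log₂(0.09/0.74) = -0.27356
D(P‖Q) = 1.9775 bits.

1.9775 bits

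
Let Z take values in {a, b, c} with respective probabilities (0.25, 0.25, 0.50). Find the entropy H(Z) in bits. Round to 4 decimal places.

H(Z) = −Σ p·log₂ p.
  −(0.25)·log₂(0.25) = 0.50000
  −(0.25)·log₂(0.25) = 0.50000
  −(0.50)·log₂(0.50) = 0.50000
Sum: 0.50000 + 0.50000 + 0.50000 = 1.5000 bits.

1.5000 bits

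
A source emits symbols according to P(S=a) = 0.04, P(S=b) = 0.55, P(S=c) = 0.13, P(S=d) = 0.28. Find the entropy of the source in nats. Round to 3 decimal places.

1.079 nats

H(S) = −Σ p·ln p.
  −(0.04)·ln(0.04) = 0.1288
  −(0.55)·ln(0.55) = 0.3288
  −(0.13)·ln(0.13) = 0.2652
  −(0.28)·ln(0.28) = 0.3564
Sum: 0.1288 + 0.3288 + 0.2652 + 0.3564 = 1.079 nats.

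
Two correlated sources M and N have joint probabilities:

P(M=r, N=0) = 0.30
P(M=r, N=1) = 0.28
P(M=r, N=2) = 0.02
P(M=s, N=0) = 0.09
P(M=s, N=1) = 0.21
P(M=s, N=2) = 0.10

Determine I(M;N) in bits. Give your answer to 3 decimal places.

Marginals: p(M) = (0.6000, 0.4000), p(N) = (0.3900, 0.4900, 0.1200).
I(M;N) = H(M) + H(N) − H(M,N).
H(M) = 0.9710, H(N) = 1.4011, H(M,N) = 2.2659.
I(M;N) = 0.9710 + 1.4011 − 2.2659 = 0.106 bits.

0.106 bits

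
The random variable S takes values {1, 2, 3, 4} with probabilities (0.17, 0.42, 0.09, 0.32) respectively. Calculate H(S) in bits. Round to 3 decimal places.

1.799 bits

H(S) = −Σ p·log₂ p.
  −(0.17)·log₂(0.17) = 0.4346
  −(0.42)·log₂(0.42) = 0.5256
  −(0.09)·log₂(0.09) = 0.3127
  −(0.32)·log₂(0.32) = 0.5260
Sum: 0.4346 + 0.5256 + 0.3127 + 0.5260 = 1.799 bits.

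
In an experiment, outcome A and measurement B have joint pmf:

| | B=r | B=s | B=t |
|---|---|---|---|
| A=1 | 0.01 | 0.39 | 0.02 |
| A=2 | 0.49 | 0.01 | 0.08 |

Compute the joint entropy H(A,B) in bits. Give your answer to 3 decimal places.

H(A,B) = −Σ p(x,y)·log₂ p(x,y) over all 6 cells.
  cell (1,r): −0.01·log₂0.01 = 0.0664
  cell (1,s): −0.39·log₂0.39 = 0.5298
  cell (1,t): −0.02·log₂0.02 = 0.1129
  cell (2,r): −0.49·log₂0.49 = 0.5043
  cell (2,s): −0.01·log₂0.01 = 0.0664
  cell (2,t): −0.08·log₂0.08 = 0.2915
Sum = 1.571 bits.

1.571 bits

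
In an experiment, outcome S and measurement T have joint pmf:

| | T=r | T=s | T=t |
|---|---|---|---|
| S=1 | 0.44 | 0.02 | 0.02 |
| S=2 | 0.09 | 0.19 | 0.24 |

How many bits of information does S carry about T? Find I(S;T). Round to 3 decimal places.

0.453 bits

Marginals: p(S) = (0.4800, 0.5200), p(T) = (0.5300, 0.2100, 0.2600).
I(S;T) = Σ p(x,y)·log₂[p(x,y)/(p(x)p(y))].
  (1,r): 0.44·log₂(1.7296) = 0.3478
  (1,s): 0.02·log₂(0.1984) = -0.0467
  (1,t): 0.02·log₂(0.1603) = -0.0528
  (2,r): 0.09·log₂(0.3266) = -0.1453
  (2,s): 0.19·log₂(1.7399) = 0.1518
  (2,t): 0.24·log₂(1.7751) = 0.1987
Sum = 0.453 bits.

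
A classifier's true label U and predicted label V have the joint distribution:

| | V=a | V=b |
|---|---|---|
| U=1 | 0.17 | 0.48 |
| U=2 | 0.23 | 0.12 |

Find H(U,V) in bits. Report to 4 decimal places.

1.7976 bits

H(U,V) = −Σ p(x,y)·log₂ p(x,y) over all 4 cells.
  cell (1,a): −0.17·log₂0.17 = 0.43459
  cell (1,b): −0.48·log₂0.48 = 0.50827
  cell (2,a): −0.23·log₂0.23 = 0.48767
  cell (2,b): −0.12·log₂0.12 = 0.36707
Sum = 1.7976 bits.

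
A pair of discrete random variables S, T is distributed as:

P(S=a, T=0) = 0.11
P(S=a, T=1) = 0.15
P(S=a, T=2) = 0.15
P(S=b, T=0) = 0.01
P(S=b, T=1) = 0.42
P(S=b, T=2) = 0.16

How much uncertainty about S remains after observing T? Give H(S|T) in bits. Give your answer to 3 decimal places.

Marginals: p(S) = (0.4100, 0.5900), p(T) = (0.1200, 0.5700, 0.3100).
H(S|T) = Σ p(T) · H(S|T=·).
  T=0: p=0.1200, H(S|T=0) = 0.4138
  T=1: p=0.5700, H(S|T=1) = 0.8315
  T=2: p=0.3100, H(S|T=2) = 0.9992
Weighted sum = 0.833 bits.

0.833 bits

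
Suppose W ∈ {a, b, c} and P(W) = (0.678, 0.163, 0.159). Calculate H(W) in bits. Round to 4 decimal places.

H(W) = −Σ p·log₂ p.
  −(0.678)·log₂(0.678) = 0.38012
  −(0.163)·log₂(0.163) = 0.42658
  −(0.159)·log₂(0.159) = 0.42181
Sum: 0.38012 + 0.42658 + 0.42181 = 1.2285 bits.

1.2285 bits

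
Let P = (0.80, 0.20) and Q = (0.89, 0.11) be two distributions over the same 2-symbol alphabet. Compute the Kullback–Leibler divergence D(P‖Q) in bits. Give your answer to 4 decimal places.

0.0495 bits

D(P‖Q) = Σ p·log₂(p/q).
  0.80·log₂(0.80/0.89) = -0.12304
  0.20·log₂(0.20/0.11) = 0.17250
D(P‖Q) = 0.0495 bits.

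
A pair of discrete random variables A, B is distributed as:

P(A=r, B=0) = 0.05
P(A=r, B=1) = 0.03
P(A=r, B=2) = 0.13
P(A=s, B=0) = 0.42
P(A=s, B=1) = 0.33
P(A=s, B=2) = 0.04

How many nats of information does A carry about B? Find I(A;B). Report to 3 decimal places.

0.159 nats

Marginals: p(A) = (0.2100, 0.7900), p(B) = (0.4700, 0.3600, 0.1700).
I(A;B) = H(A) + H(B) − H(A,B).
H(A) = 0.5140, H(B) = 1.0239, H(A,B) = 1.3792.
I(A;B) = 0.5140 + 1.0239 − 1.3792 = 0.159 nats.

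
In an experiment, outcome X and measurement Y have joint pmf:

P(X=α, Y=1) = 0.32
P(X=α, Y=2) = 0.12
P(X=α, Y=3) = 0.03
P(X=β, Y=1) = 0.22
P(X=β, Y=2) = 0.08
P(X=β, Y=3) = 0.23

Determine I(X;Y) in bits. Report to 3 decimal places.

Marginals: p(X) = (0.4700, 0.5300), p(Y) = (0.5400, 0.2000, 0.2600).
I(X;Y) = Σ p(x,y)·log₂[p(x,y)/(p(x)p(y))].
  (α,1): 0.32·log₂(1.2608) = 0.1070
  (α,2): 0.12·log₂(1.2766) = 0.0423
  (α,3): 0.03·log₂(0.2455) = -0.0608
  (β,1): 0.22·log₂(0.7687) = -0.0835
  (β,2): 0.08·log₂(0.7547) = -0.0325
  (β,3): 0.23·log₂(1.6691) = 0.1700
Sum = 0.143 bits.

0.143 bits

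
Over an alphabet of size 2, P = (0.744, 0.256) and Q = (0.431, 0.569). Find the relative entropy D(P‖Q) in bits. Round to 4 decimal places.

D(P‖Q) = Σ p·log₂(p/q).
  0.744·log₂(0.744/0.431) = 0.58599
  0.256·log₂(0.256/0.569) = -0.29498
D(P‖Q) = 0.2910 bits.

0.2910 bits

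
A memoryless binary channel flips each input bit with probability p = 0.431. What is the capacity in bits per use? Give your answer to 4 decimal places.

Binary symmetric channel: C = 1 − h₂(ε) where h₂ is the binary entropy function.
h₂(0.431) = −0.431·log₂0.431 − 0.569·log₂0.569 = 0.9862.
C = 1 − 0.9862 = 0.0138 bits per channel use.

0.0138 bits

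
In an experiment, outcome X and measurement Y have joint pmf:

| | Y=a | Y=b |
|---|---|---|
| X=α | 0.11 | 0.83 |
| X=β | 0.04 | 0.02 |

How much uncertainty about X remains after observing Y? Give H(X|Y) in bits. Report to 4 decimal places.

0.2622 bits

Marginals: p(X) = (0.9400, 0.0600), p(Y) = (0.1500, 0.8500).
H(X|Y) = Σ p(Y) · H(X|Y=·).
  Y=a: p=0.1500, H(X|Y=a) = 0.8366
  Y=b: p=0.8500, H(X|Y=b) = 0.1608
Weighted sum = 0.2622 bits.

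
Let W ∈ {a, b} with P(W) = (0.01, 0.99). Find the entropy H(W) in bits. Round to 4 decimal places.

0.0808 bits

H(W) = −Σ p·log₂ p.
  −(0.01)·log₂(0.01) = 0.06644
  −(0.99)·log₂(0.99) = 0.01435
Sum: 0.06644 + 0.01435 = 0.0808 bits.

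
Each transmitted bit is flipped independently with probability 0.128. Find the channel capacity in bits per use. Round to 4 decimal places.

0.4481 bits

Binary symmetric channel: C = 1 − h₂(ε) where h₂ is the binary entropy function.
h₂(0.128) = −0.128·log₂0.128 − 0.872·log₂0.872 = 0.5519.
C = 1 − 0.5519 = 0.4481 bits per channel use.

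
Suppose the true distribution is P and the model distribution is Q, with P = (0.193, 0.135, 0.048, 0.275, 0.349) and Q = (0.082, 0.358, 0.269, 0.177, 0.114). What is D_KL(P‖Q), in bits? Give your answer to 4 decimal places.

D(P‖Q) = Σ p·log₂(p/q).
  0.193·log₂(0.193/0.082) = 0.23834
  0.135·log₂(0.135/0.358) = -0.18995
  0.048·log₂(0.048/0.269) = -0.11935
  0.275·log₂(0.275/0.177) = 0.17481
  0.349·log₂(0.349/0.114) = 0.56335
D(P‖Q) = 0.6672 bits.

0.6672 bits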